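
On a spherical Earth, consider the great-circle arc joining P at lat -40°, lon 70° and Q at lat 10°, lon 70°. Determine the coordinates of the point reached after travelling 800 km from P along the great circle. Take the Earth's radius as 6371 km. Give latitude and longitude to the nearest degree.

Convert each endpoint to a unit vector on the sphere (x = cos φ cos λ, y = cos φ sin λ, z = sin φ).
The central angle between the endpoints is δ = arccos(p₁·p₂) ≈ 0.873 rad (50.0°). The total great-circle distance is δ·R ≈ 0.873 × 6371 ≈ 5560 km, so the target fraction is f = 800/5560 ≈ 0.144.
Interpolate at f ≈ 0.144 with slerp weights a = sin((1−f)δ)/sin δ ≈ 0.887, b = sin(fδ)/sin δ ≈ 0.163.
p = a·p₁ + b·p₂ ≈ (0.287, 0.790, -0.542); φ = arcsin(p_z) ≈ -32.81°, λ = atan2(p_y, p_x) ≈ 70.00°.

≈ lat -33°, lon 70°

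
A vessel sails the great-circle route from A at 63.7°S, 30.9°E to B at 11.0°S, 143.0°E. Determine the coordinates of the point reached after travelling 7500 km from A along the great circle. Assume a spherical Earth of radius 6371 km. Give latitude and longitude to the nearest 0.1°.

Write both endpoints as unit vectors p₁, p₂ with components (cos φ cos λ, cos φ sin λ, sin φ).
The central angle between the endpoints is δ = arccos(p₁·p₂) ≈ 1.563 rad (89.6°). The total great-circle distance is δ·R ≈ 1.563 × 6371 ≈ 9960 km, so the target fraction is f = 7500/9960 ≈ 0.753.
Interpolate at f ≈ 0.753 with slerp weights a = sin((1−f)δ)/sin δ ≈ 0.377, b = sin(fδ)/sin δ ≈ 0.924.
p = a·p₁ + b·p₂ ≈ (-0.581, 0.631, -0.514); φ = arcsin(p_z) ≈ -30.92°, λ = atan2(p_y, p_x) ≈ 132.62°.

≈ 30.9°S, 132.6°E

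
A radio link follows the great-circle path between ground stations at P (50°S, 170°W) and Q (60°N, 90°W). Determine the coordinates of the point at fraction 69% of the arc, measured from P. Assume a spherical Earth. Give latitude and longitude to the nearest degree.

≈ (28°N, 125°W)

Convert each endpoint to a unit vector on the sphere (x = cos φ cos λ, y = cos φ sin λ, z = sin φ).
The central angle between the endpoints is δ = arccos(p₁·p₂) ≈ 2.224 rad (127.4°).
Interpolate at f = 0.69 with slerp weights a = sin((1−f)δ)/sin δ ≈ 0.801, b = sin(fδ)/sin δ ≈ 1.258.
p = a·p₁ + b·p₂ ≈ (-0.507, -0.719, 0.476); φ = arcsin(p_z) ≈ 28.44°, λ = atan2(p_y, p_x) ≈ -125.21°.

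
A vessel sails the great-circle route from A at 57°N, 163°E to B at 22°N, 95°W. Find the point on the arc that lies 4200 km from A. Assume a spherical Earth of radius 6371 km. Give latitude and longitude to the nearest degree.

Write both endpoints as unit vectors p₁, p₂ with components (cos φ cos λ, cos φ sin λ, sin φ).
The central angle between the endpoints is δ = arccos(p₁·p₂) ≈ 1.360 rad (77.9°). The total great-circle distance is δ·R ≈ 1.360 × 6371 ≈ 8665 km, so the target fraction is f = 4200/8665 ≈ 0.485.
Interpolate at f ≈ 0.485 with slerp weights a = sin((1−f)δ)/sin δ ≈ 0.659, b = sin(fδ)/sin δ ≈ 0.626.
p = a·p₁ + b·p₂ ≈ (-0.394, -0.474, 0.788); φ = arcsin(p_z) ≈ 51.97°, λ = atan2(p_y, p_x) ≈ -129.77°.

≈ 52°N, 130°W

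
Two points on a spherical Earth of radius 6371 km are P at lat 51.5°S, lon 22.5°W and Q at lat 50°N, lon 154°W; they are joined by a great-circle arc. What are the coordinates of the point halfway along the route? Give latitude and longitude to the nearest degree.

Write both endpoints as unit vectors p₁, p₂ with components (cos φ cos λ, cos φ sin λ, sin φ).
The central angle between the endpoints is δ = arccos(p₁·p₂) ≈ 2.615 rad (149.8°).
Interpolate at f = 1/2 with slerp weights a = sin((1−f)δ)/sin δ ≈ 1.922, b = sin(fδ)/sin δ ≈ 1.922.
p = a·p₁ + b·p₂ ≈ (-0.005, -0.999, -0.032); φ = arcsin(p_z) ≈ -1.82°, λ = atan2(p_y, p_x) ≈ -90.29°.

≈ lat 2°S, lon 90°W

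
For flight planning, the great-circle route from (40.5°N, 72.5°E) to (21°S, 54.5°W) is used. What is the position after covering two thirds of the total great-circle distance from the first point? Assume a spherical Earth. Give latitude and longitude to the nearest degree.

≈ (7°N, 20°W)

Write both endpoints as unit vectors p₁, p₂ with components (cos φ cos λ, cos φ sin λ, sin φ).
The central angle between the endpoints is δ = arccos(p₁·p₂) ≈ 2.292 rad (131.3°).
Interpolate at f = 2/3 with slerp weights a = sin((1−f)δ)/sin δ ≈ 0.921, b = sin(fδ)/sin δ ≈ 1.330.
p = a·p₁ + b·p₂ ≈ (0.931, -0.343, 0.121); φ = arcsin(p_z) ≈ 6.97°, λ = atan2(p_y, p_x) ≈ -20.22°.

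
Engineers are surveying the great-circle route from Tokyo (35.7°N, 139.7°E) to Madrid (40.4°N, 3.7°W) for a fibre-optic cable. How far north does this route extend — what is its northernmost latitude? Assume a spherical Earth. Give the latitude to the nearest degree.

The great circle lies in the plane with unit normal n̂ = (p₁ × p₂)/|p₁ × p₂|.
Here n̂_z ≈ -0.371; the vertex latitude is φ_max = arccos|n̂_z| ≈ 68.2°.

≈ 68°N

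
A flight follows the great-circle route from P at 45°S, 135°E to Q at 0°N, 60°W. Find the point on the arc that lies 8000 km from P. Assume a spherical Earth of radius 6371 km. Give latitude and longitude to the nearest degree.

≈ 58°S, 84°W

From cos δ = sin φ₁ sin φ₂ + cos φ₁ cos φ₂ cos Δλ, the central angle is δ ≈ 2.323 rad (133.1°). The total great-circle distance is δ·R ≈ 2.323 × 6371 ≈ 14798 km, so the target fraction is f = 8000/14798 ≈ 0.541.
Interpolate at f ≈ 0.541 with slerp weights a = sin((1−f)δ)/sin δ ≈ 1.199, b = sin(fδ)/sin δ ≈ 1.302.
p = a·p₁ + b·p₂ ≈ (0.051, -0.528, -0.848); φ = arcsin(p_z) ≈ -57.97°, λ = atan2(p_y, p_x) ≈ -84.44°.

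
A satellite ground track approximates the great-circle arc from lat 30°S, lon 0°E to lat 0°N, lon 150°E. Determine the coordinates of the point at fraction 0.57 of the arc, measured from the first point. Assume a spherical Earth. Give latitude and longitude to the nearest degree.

≈ lat 41°S, lon 102°E

Write both endpoints as unit vectors p₁, p₂ with components (cos φ cos λ, cos φ sin λ, sin φ).
The central angle between the endpoints is δ = arccos(p₁·p₂) ≈ 2.419 rad (138.6°).
Interpolate at f = 0.57 with slerp weights a = sin((1−f)δ)/sin δ ≈ 1.304, b = sin(fδ)/sin δ ≈ 1.484.
p = a·p₁ + b·p₂ ≈ (-0.156, 0.742, -0.652); φ = arcsin(p_z) ≈ -40.69°, λ = atan2(p_y, p_x) ≈ 101.87°.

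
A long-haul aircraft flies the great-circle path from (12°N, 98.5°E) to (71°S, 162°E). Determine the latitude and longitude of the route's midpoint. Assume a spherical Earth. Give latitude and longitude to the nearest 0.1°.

The haversine formula gives a central angle δ ≈ 1.625 rad (93.1°) between the endpoints.
Interpolate at f = 1/2 with slerp weights a = sin((1−f)δ)/sin δ ≈ 0.727, b = sin(fδ)/sin δ ≈ 0.727.
p = a·p₁ + b·p₂ ≈ (-0.330, 0.777, -0.536); φ = arcsin(p_z) ≈ -32.44°, λ = atan2(p_y, p_x) ≈ 113.04°.

≈ (32.4°S, 113.0°E)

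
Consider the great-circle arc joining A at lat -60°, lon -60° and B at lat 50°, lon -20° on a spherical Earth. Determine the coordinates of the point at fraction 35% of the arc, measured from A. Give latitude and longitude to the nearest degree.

Convert each endpoint to a unit vector on the sphere (x = cos φ cos λ, y = cos φ sin λ, z = sin φ).
The central angle between the endpoints is δ = arccos(p₁·p₂) ≈ 2.001 rad (114.7°).
Interpolate at f = 0.35 with slerp weights a = sin((1−f)δ)/sin δ ≈ 1.060, b = sin(fδ)/sin δ ≈ 0.709.
p = a·p₁ + b·p₂ ≈ (0.693, -0.615, -0.375); φ = arcsin(p_z) ≈ -22.03°, λ = atan2(p_y, p_x) ≈ -41.57°.

≈ lat -22°, lon -42°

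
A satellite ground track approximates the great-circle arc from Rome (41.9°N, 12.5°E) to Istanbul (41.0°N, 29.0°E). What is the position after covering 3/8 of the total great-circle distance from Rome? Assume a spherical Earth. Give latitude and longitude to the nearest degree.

Convert each endpoint to a unit vector on the sphere (x = cos φ cos λ, y = cos φ sin λ, z = sin φ).
The central angle between the endpoints is δ = arccos(p₁·p₂) ≈ 0.216 rad (12.4°).
Interpolate at f = 3/8 with slerp weights a = sin((1−f)δ)/sin δ ≈ 0.628, b = sin(fδ)/sin δ ≈ 0.378.
p = a·p₁ + b·p₂ ≈ (0.706, 0.239, 0.667); φ = arcsin(p_z) ≈ 41.84°, λ = atan2(p_y, p_x) ≈ 18.74°.

≈ 42°N, 19°E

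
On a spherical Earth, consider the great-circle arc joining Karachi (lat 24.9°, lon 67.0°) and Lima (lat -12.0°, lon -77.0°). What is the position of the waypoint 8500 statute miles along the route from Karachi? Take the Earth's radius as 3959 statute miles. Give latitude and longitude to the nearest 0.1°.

Write both endpoints as unit vectors p₁, p₂ with components (cos φ cos λ, cos φ sin λ, sin φ).
The central angle between the endpoints is δ = arccos(p₁·p₂) ≈ 2.507 rad (143.6°). The total great-circle distance is δ·R ≈ 2.507 × 3959 ≈ 9925 mi, so the target fraction is f = 8500/9925 ≈ 0.856.
Interpolate at f ≈ 0.856 with slerp weights a = sin((1−f)δ)/sin δ ≈ 0.594, b = sin(fδ)/sin δ ≈ 1.414.
p = a·p₁ + b·p₂ ≈ (0.522, -0.852, -0.044); φ = arcsin(p_z) ≈ -2.52°, λ = atan2(p_y, p_x) ≈ -58.51°.

≈ lat -2.5°, lon -58.5°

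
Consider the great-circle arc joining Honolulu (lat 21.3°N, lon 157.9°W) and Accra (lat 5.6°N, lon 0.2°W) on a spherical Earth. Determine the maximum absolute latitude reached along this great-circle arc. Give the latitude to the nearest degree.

≈ 52°N

The great circle lies in the plane with unit normal n̂ = (p₁ × p₂)/|p₁ × p₂|.
Here n̂_z ≈ +0.619; the vertex latitude is φ_max = arccos|n̂_z| ≈ 51.8°.
Check via Clairaut: cos φ_max = |cos φ₁| · sin C = cos(21.3°)·sin(41.6°) ≈ 0.619, again giving ≈ 51.8°.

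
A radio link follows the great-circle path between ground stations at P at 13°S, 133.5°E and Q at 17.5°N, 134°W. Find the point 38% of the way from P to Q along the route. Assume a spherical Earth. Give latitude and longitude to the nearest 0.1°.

≈ 0.9°S, 168.3°E

Convert each endpoint to a unit vector on the sphere (x = cos φ cos λ, y = cos φ sin λ, z = sin φ).
The central angle between the endpoints is δ = arccos(p₁·p₂) ≈ 1.679 rad (96.2°).
Interpolate at f = 0.38 with slerp weights a = sin((1−f)δ)/sin δ ≈ 0.868, b = sin(fδ)/sin δ ≈ 0.599.
p = a·p₁ + b·p₂ ≈ (-0.979, 0.202, -0.015); φ = arcsin(p_z) ≈ -0.86°, λ = atan2(p_y, p_x) ≈ 168.32°.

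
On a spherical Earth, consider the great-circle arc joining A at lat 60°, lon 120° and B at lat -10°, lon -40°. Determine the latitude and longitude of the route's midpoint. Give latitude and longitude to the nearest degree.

Convert each endpoint to a unit vector on the sphere (x = cos φ cos λ, y = cos φ sin λ, z = sin φ).
The central angle between the endpoints is δ = arccos(p₁·p₂) ≈ 2.231 rad (127.8°).
Interpolate at f = 1/2 with slerp weights a = sin((1−f)δ)/sin δ ≈ 1.137, b = sin(fδ)/sin δ ≈ 1.137.
p = a·p₁ + b·p₂ ≈ (0.573, -0.227, 0.787); φ = arcsin(p_z) ≈ 51.91°, λ = atan2(p_y, p_x) ≈ -21.63°.

≈ lat 52°, lon -22°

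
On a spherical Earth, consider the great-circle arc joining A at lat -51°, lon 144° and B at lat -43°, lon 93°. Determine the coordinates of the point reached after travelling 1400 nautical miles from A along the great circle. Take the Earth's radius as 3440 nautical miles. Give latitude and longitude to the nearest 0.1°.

Write both endpoints as unit vectors p₁, p₂ with components (cos φ cos λ, cos φ sin λ, sin φ).
The central angle between the endpoints is δ = arccos(p₁·p₂) ≈ 0.610 rad (34.9°). The total great-circle distance is δ·R ≈ 0.610 × 3440 ≈ 2098 nmi, so the target fraction is f = 1400/2098 ≈ 0.667.
Interpolate at f ≈ 0.667 with slerp weights a = sin((1−f)δ)/sin δ ≈ 0.352, b = sin(fδ)/sin δ ≈ 0.691.
p = a·p₁ + b·p₂ ≈ (-0.206, 0.635, -0.745); φ = arcsin(p_z) ≈ -48.14°, λ = atan2(p_y, p_x) ≈ 107.95°.

≈ lat -48.1°, lon 107.9°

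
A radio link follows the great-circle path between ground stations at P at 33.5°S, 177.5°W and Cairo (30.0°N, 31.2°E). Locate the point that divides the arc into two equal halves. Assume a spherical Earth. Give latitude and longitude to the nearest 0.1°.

Convert each endpoint to a unit vector on the sphere (x = cos φ cos λ, y = cos φ sin λ, z = sin φ).
The central angle between the endpoints is δ = arccos(p₁·p₂) ≈ 2.713 rad (155.4°).
Interpolate at f = 1/2 with slerp weights a = sin((1−f)δ)/sin δ ≈ 2.349, b = sin(fδ)/sin δ ≈ 2.349.
p = a·p₁ + b·p₂ ≈ (-0.217, 0.969, -0.122); φ = arcsin(p_z) ≈ -7.01°, λ = atan2(p_y, p_x) ≈ 102.62°.

≈ 7.0°S, 102.6°E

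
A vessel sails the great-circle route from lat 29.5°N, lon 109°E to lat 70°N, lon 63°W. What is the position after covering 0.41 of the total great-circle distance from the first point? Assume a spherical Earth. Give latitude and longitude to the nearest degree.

≈ lat 62°N, lon 106°E

Write both endpoints as unit vectors p₁, p₂ with components (cos φ cos λ, cos φ sin λ, sin φ).
The central angle between the endpoints is δ = arccos(p₁·p₂) ≈ 1.402 rad (80.3°).
Interpolate at f = 0.41 with slerp weights a = sin((1−f)δ)/sin δ ≈ 0.747, b = sin(fδ)/sin δ ≈ 0.552.
p = a·p₁ + b·p₂ ≈ (-0.126, 0.446, 0.886); φ = arcsin(p_z) ≈ 62.37°, λ = atan2(p_y, p_x) ≈ 105.76°.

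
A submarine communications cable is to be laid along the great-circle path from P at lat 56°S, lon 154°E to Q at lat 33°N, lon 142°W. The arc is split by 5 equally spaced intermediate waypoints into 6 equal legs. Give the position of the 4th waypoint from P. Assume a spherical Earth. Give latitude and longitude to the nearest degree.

≈ lat 2°N, lon 159°W

From cos δ = sin φ₁ sin φ₂ + cos φ₁ cos φ₂ cos Δλ, the central angle is δ ≈ 1.819 rad (104.2°).
Interpolate at f = 4/6 with slerp weights a = sin((1−f)δ)/sin δ ≈ 0.588, b = sin(fδ)/sin δ ≈ 0.966.
p = a·p₁ + b·p₂ ≈ (-0.934, -0.355, 0.039); φ = arcsin(p_z) ≈ 2.22°, λ = atan2(p_y, p_x) ≈ -159.20°.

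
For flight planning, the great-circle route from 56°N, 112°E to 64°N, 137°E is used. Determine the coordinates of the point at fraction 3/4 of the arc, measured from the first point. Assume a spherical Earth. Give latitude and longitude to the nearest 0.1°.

≈ 62.5°N, 129.6°E

Convert each endpoint to a unit vector on the sphere (x = cos φ cos λ, y = cos φ sin λ, z = sin φ).
The central angle between the endpoints is δ = arccos(p₁·p₂) ≈ 0.256 rad (14.7°).
Interpolate at f = 3/4 with slerp weights a = sin((1−f)δ)/sin δ ≈ 0.253, b = sin(fδ)/sin δ ≈ 0.754.
p = a·p₁ + b·p₂ ≈ (-0.295, 0.356, 0.887); φ = arcsin(p_z) ≈ 62.47°, λ = atan2(p_y, p_x) ≈ 129.58°.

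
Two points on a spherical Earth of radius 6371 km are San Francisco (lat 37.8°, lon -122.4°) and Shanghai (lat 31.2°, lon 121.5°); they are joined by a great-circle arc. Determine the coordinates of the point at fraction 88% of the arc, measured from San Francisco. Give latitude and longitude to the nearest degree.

≈ lat 38°, lon 131°

Write both endpoints as unit vectors p₁, p₂ with components (cos φ cos λ, cos φ sin λ, sin φ).
The central angle between the endpoints is δ = arccos(p₁·p₂) ≈ 1.551 rad (88.8°).
Interpolate at f = 0.88 with slerp weights a = sin((1−f)δ)/sin δ ≈ 0.185, b = sin(fδ)/sin δ ≈ 0.979.
p = a·p₁ + b·p₂ ≈ (-0.516, 0.591, 0.621); φ = arcsin(p_z) ≈ 38.36°, λ = atan2(p_y, p_x) ≈ 131.14°.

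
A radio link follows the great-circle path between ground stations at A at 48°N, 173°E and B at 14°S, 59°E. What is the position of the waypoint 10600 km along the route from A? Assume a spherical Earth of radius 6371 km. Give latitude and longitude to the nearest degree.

≈ 2°N, 73°E

Convert each endpoint to a unit vector on the sphere (x = cos φ cos λ, y = cos φ sin λ, z = sin φ).
The central angle between the endpoints is δ = arccos(p₁·p₂) ≈ 2.031 rad (116.4°). The total great-circle distance is δ·R ≈ 2.031 × 6371 ≈ 12938 km, so the target fraction is f = 10600/12938 ≈ 0.819.
Interpolate at f ≈ 0.819 with slerp weights a = sin((1−f)δ)/sin δ ≈ 0.400, b = sin(fδ)/sin δ ≈ 1.111.
p = a·p₁ + b·p₂ ≈ (0.289, 0.957, 0.029); φ = arcsin(p_z) ≈ 1.64°, λ = atan2(p_y, p_x) ≈ 73.17°.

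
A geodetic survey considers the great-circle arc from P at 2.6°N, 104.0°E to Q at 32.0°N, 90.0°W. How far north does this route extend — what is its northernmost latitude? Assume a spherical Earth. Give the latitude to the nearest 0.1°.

≈ 70.1°N

The great circle lies in the plane with unit normal n̂ = (p₁ × p₂)/|p₁ × p₂|.
Here n̂_z ≈ +0.340; the vertex latitude is φ_max = arccos|n̂_z| ≈ 70.1°.
Check via Clairaut: cos φ_max = |cos φ₁| · sin C = cos(2.6°)·sin(19.9°) ≈ 0.340, again giving ≈ 70.1°.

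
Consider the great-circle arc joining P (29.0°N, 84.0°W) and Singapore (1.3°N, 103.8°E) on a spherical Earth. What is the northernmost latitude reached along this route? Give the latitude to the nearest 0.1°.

The great circle lies in the plane with unit normal n̂ = (p₁ × p₂)/|p₁ × p₂|.
Here n̂_z ≈ -0.229; the vertex latitude is φ_max = arccos|n̂_z| ≈ 76.8°.
Check via Clairaut: cos φ_max = |cos φ₁| · sin C = cos(29.0°)·sin(15.2°) ≈ 0.229, again giving ≈ 76.8°.

≈ 76.8°N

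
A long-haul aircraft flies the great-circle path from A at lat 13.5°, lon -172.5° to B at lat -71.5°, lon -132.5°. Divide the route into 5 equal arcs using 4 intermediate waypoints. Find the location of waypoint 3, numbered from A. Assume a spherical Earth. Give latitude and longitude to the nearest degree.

≈ lat -39°, lon -160°

Convert each endpoint to a unit vector on the sphere (x = cos φ cos λ, y = cos φ sin λ, z = sin φ).
The central angle between the endpoints is δ = arccos(p₁·p₂) ≈ 1.556 rad (89.1°).
Interpolate at f = 3/5 with slerp weights a = sin((1−f)δ)/sin δ ≈ 0.583, b = sin(fδ)/sin δ ≈ 0.804.
p = a·p₁ + b·p₂ ≈ (-0.734, -0.262, -0.626); φ = arcsin(p_z) ≈ -38.77°, λ = atan2(p_y, p_x) ≈ -160.36°.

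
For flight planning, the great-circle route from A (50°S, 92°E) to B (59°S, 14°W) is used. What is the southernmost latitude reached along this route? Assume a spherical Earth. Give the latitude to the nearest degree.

The great circle lies in the plane with unit normal n̂ = (p₁ × p₂)/|p₁ × p₂|.
Here n̂_z ≈ -0.386; the vertex latitude is φ_max = arccos|n̂_z| ≈ 67.3°.

≈ 67°S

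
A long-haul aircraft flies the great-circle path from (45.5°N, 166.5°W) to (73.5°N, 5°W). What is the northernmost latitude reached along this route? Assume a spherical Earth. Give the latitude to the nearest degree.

The great circle lies in the plane with unit normal n̂ = (p₁ × p₂)/|p₁ × p₂|.
Here n̂_z ≈ +0.073; the vertex latitude is φ_max = arccos|n̂_z| ≈ 85.8°.
Check via Clairaut: cos φ_max = |cos φ₁| · sin C = cos(45.5°)·sin(6.0°) ≈ 0.073, again giving ≈ 85.8°.

≈ 86°N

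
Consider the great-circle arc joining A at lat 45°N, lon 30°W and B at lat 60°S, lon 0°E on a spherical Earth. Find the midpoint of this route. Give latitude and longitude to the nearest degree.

≈ lat 8°S, lon 18°W

Convert each endpoint to a unit vector on the sphere (x = cos φ cos λ, y = cos φ sin λ, z = sin φ).
The central angle between the endpoints is δ = arccos(p₁·p₂) ≈ 1.882 rad (107.8°).
Interpolate at f = 1/2 with slerp weights a = sin((1−f)δ)/sin δ ≈ 0.849, b = sin(fδ)/sin δ ≈ 0.849.
p = a·p₁ + b·p₂ ≈ (0.944, -0.300, -0.135); φ = arcsin(p_z) ≈ -7.75°, λ = atan2(p_y, p_x) ≈ -17.63°.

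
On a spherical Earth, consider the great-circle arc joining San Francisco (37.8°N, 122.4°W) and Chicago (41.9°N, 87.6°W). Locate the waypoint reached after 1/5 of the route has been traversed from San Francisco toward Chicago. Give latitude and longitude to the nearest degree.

≈ (39°N, 116°W)

Write both endpoints as unit vectors p₁, p₂ with components (cos φ cos λ, cos φ sin λ, sin φ).
The central angle between the endpoints is δ = arccos(p₁·p₂) ≈ 0.468 rad (26.8°).
Interpolate at f = 1/5 with slerp weights a = sin((1−f)δ)/sin δ ≈ 0.811, b = sin(fδ)/sin δ ≈ 0.207.
p = a·p₁ + b·p₂ ≈ (-0.337, -0.695, 0.635); φ = arcsin(p_z) ≈ 39.44°, λ = atan2(p_y, p_x) ≈ -115.86°.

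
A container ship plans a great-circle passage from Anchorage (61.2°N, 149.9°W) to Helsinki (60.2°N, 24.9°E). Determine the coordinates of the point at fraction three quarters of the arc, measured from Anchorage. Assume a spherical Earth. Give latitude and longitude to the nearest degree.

Convert each endpoint to a unit vector on the sphere (x = cos φ cos λ, y = cos φ sin λ, z = sin φ).
The central angle between the endpoints is δ = arccos(p₁·p₂) ≈ 1.022 rad (58.5°).
Interpolate at f = 3/4 with slerp weights a = sin((1−f)δ)/sin δ ≈ 0.296, b = sin(fδ)/sin δ ≈ 0.813.
p = a·p₁ + b·p₂ ≈ (0.243, 0.099, 0.965); φ = arcsin(p_z) ≈ 74.80°, λ = atan2(p_y, p_x) ≈ 22.07°.

≈ 75°N, 22°E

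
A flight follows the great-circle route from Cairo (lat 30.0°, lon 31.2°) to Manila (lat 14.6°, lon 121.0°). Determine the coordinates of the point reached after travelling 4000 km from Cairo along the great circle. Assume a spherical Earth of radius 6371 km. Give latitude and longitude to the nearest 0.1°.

≈ lat 31.0°, lon 73.2°

Convert each endpoint to a unit vector on the sphere (x = cos φ cos λ, y = cos φ sin λ, z = sin φ).
The central angle between the endpoints is δ = arccos(p₁·p₂) ≈ 1.441 rad (82.6°). The total great-circle distance is δ·R ≈ 1.441 × 6371 ≈ 9184 km, so the target fraction is f = 4000/9184 ≈ 0.436.
Interpolate at f ≈ 0.436 with slerp weights a = sin((1−f)δ)/sin δ ≈ 0.733, b = sin(fδ)/sin δ ≈ 0.592.
p = a·p₁ + b·p₂ ≈ (0.248, 0.820, 0.516); φ = arcsin(p_z) ≈ 31.05°, λ = atan2(p_y, p_x) ≈ 73.20°.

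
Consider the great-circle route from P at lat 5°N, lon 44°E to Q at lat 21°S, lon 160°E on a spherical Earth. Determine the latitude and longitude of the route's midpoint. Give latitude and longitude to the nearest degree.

Write both endpoints as unit vectors p₁, p₂ with components (cos φ cos λ, cos φ sin λ, sin φ).
The central angle between the endpoints is δ = arccos(p₁·p₂) ≈ 2.025 rad (116.0°).
Interpolate at f = 1/2 with slerp weights a = sin((1−f)δ)/sin δ ≈ 0.944, b = sin(fδ)/sin δ ≈ 0.944.
p = a·p₁ + b·p₂ ≈ (-0.152, 0.955, -0.256); φ = arcsin(p_z) ≈ -14.83°, λ = atan2(p_y, p_x) ≈ 99.03°.

≈ lat 15°S, lon 99°E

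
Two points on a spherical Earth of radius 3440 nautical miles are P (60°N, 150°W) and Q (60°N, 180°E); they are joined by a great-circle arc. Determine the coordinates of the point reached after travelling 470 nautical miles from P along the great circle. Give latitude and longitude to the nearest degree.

≈ (61°N, 166°W)

Convert each endpoint to a unit vector on the sphere (x = cos φ cos λ, y = cos φ sin λ, z = sin φ).
The central angle between the endpoints is δ = arccos(p₁·p₂) ≈ 0.260 rad (14.9°). The total great-circle distance is δ·R ≈ 0.260 × 3440 ≈ 893 nmi, so the target fraction is f = 470/893 ≈ 0.526.
Interpolate at f ≈ 0.526 with slerp weights a = sin((1−f)δ)/sin δ ≈ 0.478, b = sin(fδ)/sin δ ≈ 0.531.
p = a·p₁ + b·p₂ ≈ (-0.472, -0.119, 0.873); φ = arcsin(p_z) ≈ 60.85°, λ = atan2(p_y, p_x) ≈ -165.81°.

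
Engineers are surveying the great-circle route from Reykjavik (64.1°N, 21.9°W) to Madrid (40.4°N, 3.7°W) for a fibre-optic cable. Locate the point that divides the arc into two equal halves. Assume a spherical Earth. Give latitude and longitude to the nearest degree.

The haversine formula gives a central angle δ ≈ 0.453 rad (26.0°) between the endpoints.
Interpolate at f = 1/2 with slerp weights a = sin((1−f)δ)/sin δ ≈ 0.513, b = sin(fδ)/sin δ ≈ 0.513.
p = a·p₁ + b·p₂ ≈ (0.598, -0.109, 0.794); φ = arcsin(p_z) ≈ 52.57°, λ = atan2(p_y, p_x) ≈ -10.31°.

≈ 53°N, 10°W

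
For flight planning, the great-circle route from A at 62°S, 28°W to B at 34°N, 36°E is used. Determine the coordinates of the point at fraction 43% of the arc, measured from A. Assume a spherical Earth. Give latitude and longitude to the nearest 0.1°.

Convert each endpoint to a unit vector on the sphere (x = cos φ cos λ, y = cos φ sin λ, z = sin φ).
The central angle between the endpoints is δ = arccos(p₁·p₂) ≈ 1.900 rad (108.9°).
Interpolate at f = 0.43 with slerp weights a = sin((1−f)δ)/sin δ ≈ 0.933, b = sin(fδ)/sin δ ≈ 0.770.
p = a·p₁ + b·p₂ ≈ (0.904, 0.170, -0.393); φ = arcsin(p_z) ≈ -23.16°, λ = atan2(p_y, p_x) ≈ 10.63°.

≈ 23.2°S, 10.6°E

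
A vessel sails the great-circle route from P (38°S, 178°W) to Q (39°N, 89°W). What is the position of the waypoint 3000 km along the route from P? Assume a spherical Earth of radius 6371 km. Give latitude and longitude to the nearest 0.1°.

≈ (20.7°S, 154.0°W)

The haversine formula gives a central angle δ ≈ 1.957 rad (112.1°) between the endpoints. The total great-circle distance is δ·R ≈ 1.957 × 6371 ≈ 12469 km, so the target fraction is f = 3000/12469 ≈ 0.241.
Interpolate at f ≈ 0.241 with slerp weights a = sin((1−f)δ)/sin δ ≈ 1.076, b = sin(fδ)/sin δ ≈ 0.490.
p = a·p₁ + b·p₂ ≈ (-0.840, -0.410, -0.354); φ = arcsin(p_z) ≈ -20.73°, λ = atan2(p_y, p_x) ≈ -153.99°.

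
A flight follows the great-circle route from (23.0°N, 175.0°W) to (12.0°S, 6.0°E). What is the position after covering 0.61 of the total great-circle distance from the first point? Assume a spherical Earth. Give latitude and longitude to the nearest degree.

Convert each endpoint to a unit vector on the sphere (x = cos φ cos λ, y = cos φ sin λ, z = sin φ).
The central angle between the endpoints is δ = arccos(p₁·p₂) ≈ 2.949 rad (169.0°).
Interpolate at f = 0.61 with slerp weights a = sin((1−f)δ)/sin δ ≈ 4.766, b = sin(fδ)/sin δ ≈ 5.086.
p = a·p₁ + b·p₂ ≈ (0.577, 0.138, 0.805); φ = arcsin(p_z) ≈ 53.59°, λ = atan2(p_y, p_x) ≈ 13.41°.

≈ (54°N, 13°E)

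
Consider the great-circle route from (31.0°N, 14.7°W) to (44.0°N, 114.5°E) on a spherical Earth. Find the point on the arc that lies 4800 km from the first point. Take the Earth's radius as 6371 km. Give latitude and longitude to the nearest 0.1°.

From cos δ = sin φ₁ sin φ₂ + cos φ₁ cos φ₂ cos Δλ, the central angle is δ ≈ 1.603 rad (91.8°). The total great-circle distance is δ·R ≈ 1.603 × 6371 ≈ 10211 km, so the target fraction is f = 4800/10211 ≈ 0.470.
Interpolate at f ≈ 0.470 with slerp weights a = sin((1−f)δ)/sin δ ≈ 0.751, b = sin(fδ)/sin δ ≈ 0.684.
p = a·p₁ + b·p₂ ≈ (0.419, 0.285, 0.862); φ = arcsin(p_z) ≈ 59.59°, λ = atan2(p_y, p_x) ≈ 34.21°.

≈ (59.6°N, 34.2°E)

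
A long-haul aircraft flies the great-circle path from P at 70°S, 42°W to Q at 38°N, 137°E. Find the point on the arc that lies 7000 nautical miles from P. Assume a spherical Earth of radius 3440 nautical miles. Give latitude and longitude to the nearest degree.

≈ 7°N, 137°E

The haversine formula gives a central angle δ ≈ 2.583 rad (148.0°) between the endpoints. The total great-circle distance is δ·R ≈ 2.583 × 3440 ≈ 8886 nmi, so the target fraction is f = 7000/8886 ≈ 0.788.
Interpolate at f ≈ 0.788 with slerp weights a = sin((1−f)δ)/sin δ ≈ 0.983, b = sin(fδ)/sin δ ≈ 1.687.
p = a·p₁ + b·p₂ ≈ (-0.722, 0.682, 0.115); φ = arcsin(p_z) ≈ 6.60°, λ = atan2(p_y, p_x) ≈ 136.66°.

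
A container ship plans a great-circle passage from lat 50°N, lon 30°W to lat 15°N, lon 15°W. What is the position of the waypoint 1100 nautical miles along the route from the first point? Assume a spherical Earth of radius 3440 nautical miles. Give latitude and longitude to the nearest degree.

From cos δ = sin φ₁ sin φ₂ + cos φ₁ cos φ₂ cos Δλ, the central angle is δ ≈ 0.647 rad (37.1°). The total great-circle distance is δ·R ≈ 0.647 × 3440 ≈ 2225 nmi, so the target fraction is f = 1100/2225 ≈ 0.494.
Interpolate at f ≈ 0.494 with slerp weights a = sin((1−f)δ)/sin δ ≈ 0.533, b = sin(fδ)/sin δ ≈ 0.522.
p = a·p₁ + b·p₂ ≈ (0.783, -0.302, 0.543); φ = arcsin(p_z) ≈ 32.91°, λ = atan2(p_y, p_x) ≈ -21.06°.

≈ lat 33°N, lon 21°W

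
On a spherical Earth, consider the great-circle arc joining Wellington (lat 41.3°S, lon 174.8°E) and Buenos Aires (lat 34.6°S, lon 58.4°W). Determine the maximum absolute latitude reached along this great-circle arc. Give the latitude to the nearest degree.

≈ 60°S

The great circle lies in the plane with unit normal n̂ = (p₁ × p₂)/|p₁ × p₂|.
Here n̂_z ≈ +0.495; the vertex latitude is φ_max = arccos|n̂_z| ≈ 60.3°.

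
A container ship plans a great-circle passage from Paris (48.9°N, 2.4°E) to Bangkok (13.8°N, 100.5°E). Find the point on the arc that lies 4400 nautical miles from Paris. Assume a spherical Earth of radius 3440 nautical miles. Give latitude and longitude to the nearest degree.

≈ 22°N, 92°E

Write both endpoints as unit vectors p₁, p₂ with components (cos φ cos λ, cos φ sin λ, sin φ).
The central angle between the endpoints is δ = arccos(p₁·p₂) ≈ 1.481 rad (84.8°). The total great-circle distance is δ·R ≈ 1.481 × 3440 ≈ 5094 nmi, so the target fraction is f = 4400/5094 ≈ 0.864.
Interpolate at f ≈ 0.864 with slerp weights a = sin((1−f)δ)/sin δ ≈ 0.201, b = sin(fδ)/sin δ ≈ 0.962.
p = a·p₁ + b·p₂ ≈ (-0.038, 0.924, 0.381); φ = arcsin(p_z) ≈ 22.40°, λ = atan2(p_y, p_x) ≈ 92.36°.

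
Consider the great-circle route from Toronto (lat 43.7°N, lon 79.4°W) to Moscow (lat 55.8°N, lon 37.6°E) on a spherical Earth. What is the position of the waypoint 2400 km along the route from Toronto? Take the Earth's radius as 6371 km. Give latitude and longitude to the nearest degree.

From cos δ = sin φ₁ sin φ₂ + cos φ₁ cos φ₂ cos Δλ, the central angle is δ ≈ 1.173 rad (67.2°). The total great-circle distance is δ·R ≈ 1.173 × 6371 ≈ 7476 km, so the target fraction is f = 2400/7476 ≈ 0.321.
Interpolate at f ≈ 0.321 with slerp weights a = sin((1−f)δ)/sin δ ≈ 0.776, b = sin(fδ)/sin δ ≈ 0.399.
p = a·p₁ + b·p₂ ≈ (0.281, -0.414, 0.866); φ = arcsin(p_z) ≈ 59.97°, λ = atan2(p_y, p_x) ≈ -55.87°.

≈ lat 60°N, lon 56°W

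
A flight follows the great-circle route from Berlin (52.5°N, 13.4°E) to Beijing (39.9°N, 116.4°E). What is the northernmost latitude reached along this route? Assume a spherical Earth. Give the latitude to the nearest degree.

The great circle lies in the plane with unit normal n̂ = (p₁ × p₂)/|p₁ × p₂|.
Here n̂_z ≈ +0.497; the vertex latitude is φ_max = arccos|n̂_z| ≈ 60.2°.
Check via Clairaut: cos φ_max = |cos φ₁| · sin C = cos(52.5°)·sin(54.8°) ≈ 0.497, again giving ≈ 60.2°.

≈ 60°N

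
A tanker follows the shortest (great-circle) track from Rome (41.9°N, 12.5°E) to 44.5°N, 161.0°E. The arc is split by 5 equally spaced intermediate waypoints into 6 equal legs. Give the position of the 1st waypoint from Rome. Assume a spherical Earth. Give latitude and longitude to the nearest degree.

Convert each endpoint to a unit vector on the sphere (x = cos φ cos λ, y = cos φ sin λ, z = sin φ).
The central angle between the endpoints is δ = arccos(p₁·p₂) ≈ 1.555 rad (89.1°).
Interpolate at f = 1/6 with slerp weights a = sin((1−f)δ)/sin δ ≈ 0.963, b = sin(fδ)/sin δ ≈ 0.256.
p = a·p₁ + b·p₂ ≈ (0.527, 0.215, 0.823); φ = arcsin(p_z) ≈ 55.34°, λ = atan2(p_y, p_x) ≈ 22.17°.

≈ 55°N, 22°E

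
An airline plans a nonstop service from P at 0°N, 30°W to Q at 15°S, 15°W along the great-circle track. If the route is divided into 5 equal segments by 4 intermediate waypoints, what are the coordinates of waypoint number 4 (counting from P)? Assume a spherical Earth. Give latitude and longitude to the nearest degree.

≈ 12°S, 18°W

Convert each endpoint to a unit vector on the sphere (x = cos φ cos λ, y = cos φ sin λ, z = sin φ).
The central angle between the endpoints is δ = arccos(p₁·p₂) ≈ 0.368 rad (21.1°).
Interpolate at f = 4/5 with slerp weights a = sin((1−f)δ)/sin δ ≈ 0.204, b = sin(fδ)/sin δ ≈ 0.807.
p = a·p₁ + b·p₂ ≈ (0.930, -0.304, -0.209); φ = arcsin(p_z) ≈ -12.05°, λ = atan2(p_y, p_x) ≈ -18.10°.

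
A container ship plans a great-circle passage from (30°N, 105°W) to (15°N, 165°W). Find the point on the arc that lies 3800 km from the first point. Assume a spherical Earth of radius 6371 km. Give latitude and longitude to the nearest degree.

≈ (24°N, 143°W)

From cos δ = sin φ₁ sin φ₂ + cos φ₁ cos φ₂ cos Δλ, the central angle is δ ≈ 0.991 rad (56.8°). The total great-circle distance is δ·R ≈ 0.991 × 6371 ≈ 6315 km, so the target fraction is f = 3800/6315 ≈ 0.602.
Interpolate at f ≈ 0.602 with slerp weights a = sin((1−f)δ)/sin δ ≈ 0.460, b = sin(fδ)/sin δ ≈ 0.671.
p = a·p₁ + b·p₂ ≈ (-0.729, -0.552, 0.404); φ = arcsin(p_z) ≈ 23.80°, λ = atan2(p_y, p_x) ≈ -142.86°.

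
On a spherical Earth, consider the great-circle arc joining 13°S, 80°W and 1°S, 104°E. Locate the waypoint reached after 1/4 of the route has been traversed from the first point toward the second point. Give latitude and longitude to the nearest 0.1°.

From cos δ = sin φ₁ sin φ₂ + cos φ₁ cos φ₂ cos Δλ, the central angle is δ ≈ 2.888 rad (165.4°).
Interpolate at f = 1/4 with slerp weights a = sin((1−f)δ)/sin δ ≈ 3.296, b = sin(fδ)/sin δ ≈ 2.630.
p = a·p₁ + b·p₂ ≈ (-0.078, -0.611, -0.787); φ = arcsin(p_z) ≈ -51.94°, λ = atan2(p_y, p_x) ≈ -97.31°.

≈ 51.9°S, 97.3°W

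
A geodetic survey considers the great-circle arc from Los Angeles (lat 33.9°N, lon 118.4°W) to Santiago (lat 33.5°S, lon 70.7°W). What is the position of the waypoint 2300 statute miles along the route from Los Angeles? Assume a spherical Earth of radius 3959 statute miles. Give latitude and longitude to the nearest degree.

Write both endpoints as unit vectors p₁, p₂ with components (cos φ cos λ, cos φ sin λ, sin φ).
The central angle between the endpoints is δ = arccos(p₁·p₂) ≈ 1.412 rad (80.9°). The total great-circle distance is δ·R ≈ 1.412 × 3959 ≈ 5591 mi, so the target fraction is f = 2300/5591 ≈ 0.411.
Interpolate at f ≈ 0.411 with slerp weights a = sin((1−f)δ)/sin δ ≈ 0.748, b = sin(fδ)/sin δ ≈ 0.556.
p = a·p₁ + b·p₂ ≈ (-0.142, -0.984, 0.111); φ = arcsin(p_z) ≈ 6.34°, λ = atan2(p_y, p_x) ≈ -98.22°.

≈ lat 6°N, lon 98°W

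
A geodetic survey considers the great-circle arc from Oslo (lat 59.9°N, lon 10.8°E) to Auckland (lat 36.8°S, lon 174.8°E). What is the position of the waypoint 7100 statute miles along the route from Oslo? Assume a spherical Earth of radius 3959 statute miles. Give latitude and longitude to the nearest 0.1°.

From cos δ = sin φ₁ sin φ₂ + cos φ₁ cos φ₂ cos Δλ, the central angle is δ ≈ 2.700 rad (154.7°). The total great-circle distance is δ·R ≈ 2.700 × 3959 ≈ 10691 mi, so the target fraction is f = 7100/10691 ≈ 0.664.
Interpolate at f ≈ 0.664 with slerp weights a = sin((1−f)δ)/sin δ ≈ 1.845, b = sin(fδ)/sin δ ≈ 2.284.
p = a·p₁ + b·p₂ ≈ (-0.913, 0.339, 0.228); φ = arcsin(p_z) ≈ 13.16°, λ = atan2(p_y, p_x) ≈ 159.62°.

≈ lat 13.2°N, lon 159.6°E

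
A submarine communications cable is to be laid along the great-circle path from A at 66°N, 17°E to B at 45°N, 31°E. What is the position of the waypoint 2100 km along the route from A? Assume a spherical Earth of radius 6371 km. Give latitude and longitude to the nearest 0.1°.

Convert each endpoint to a unit vector on the sphere (x = cos φ cos λ, y = cos φ sin λ, z = sin φ).
The central angle between the endpoints is δ = arccos(p₁·p₂) ≈ 0.390 rad (22.3°). The total great-circle distance is δ·R ≈ 0.390 × 6371 ≈ 2483 km, so the target fraction is f = 2100/2483 ≈ 0.846.
Interpolate at f ≈ 0.846 with slerp weights a = sin((1−f)δ)/sin δ ≈ 0.158, b = sin(fδ)/sin δ ≈ 0.852.
p = a·p₁ + b·p₂ ≈ (0.578, 0.329, 0.747); φ = arcsin(p_z) ≈ 48.32°, λ = atan2(p_y, p_x) ≈ 29.66°.

≈ 48.3°N, 29.7°E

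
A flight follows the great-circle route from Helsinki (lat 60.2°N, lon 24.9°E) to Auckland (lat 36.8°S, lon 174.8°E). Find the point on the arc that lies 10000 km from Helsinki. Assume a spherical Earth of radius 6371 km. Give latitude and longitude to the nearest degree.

Write both endpoints as unit vectors p₁, p₂ with components (cos φ cos λ, cos φ sin λ, sin φ).
The central angle between the endpoints is δ = arccos(p₁·p₂) ≈ 2.614 rad (149.8°). The total great-circle distance is δ·R ≈ 2.614 × 6371 ≈ 16655 km, so the target fraction is f = 10000/16655 ≈ 0.600.
Interpolate at f ≈ 0.600 with slerp weights a = sin((1−f)δ)/sin δ ≈ 1.718, b = sin(fδ)/sin δ ≈ 1.987.
p = a·p₁ + b·p₂ ≈ (-0.810, 0.504, 0.301); φ = arcsin(p_z) ≈ 17.50°, λ = atan2(p_y, p_x) ≈ 148.12°.

≈ lat 17°N, lon 148°E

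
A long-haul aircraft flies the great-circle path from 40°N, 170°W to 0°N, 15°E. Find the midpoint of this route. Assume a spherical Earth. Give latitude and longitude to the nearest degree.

Convert each endpoint to a unit vector on the sphere (x = cos φ cos λ, y = cos φ sin λ, z = sin φ).
The central angle between the endpoints is δ = arccos(p₁·p₂) ≈ 2.439 rad (139.7°).
Interpolate at f = 1/2 with slerp weights a = sin((1−f)δ)/sin δ ≈ 1.453, b = sin(fδ)/sin δ ≈ 1.453.
p = a·p₁ + b·p₂ ≈ (0.307, 0.183, 0.934); φ = arcsin(p_z) ≈ 69.05°, λ = atan2(p_y, p_x) ≈ 30.74°.

≈ 69°N, 31°E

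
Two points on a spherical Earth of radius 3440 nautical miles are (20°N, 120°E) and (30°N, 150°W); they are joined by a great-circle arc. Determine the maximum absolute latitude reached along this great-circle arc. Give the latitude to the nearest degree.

The great circle lies in the plane with unit normal n̂ = (p₁ × p₂)/|p₁ × p₂|.
Here n̂_z ≈ +0.826; the vertex latitude is φ_max = arccos|n̂_z| ≈ 34.3°.
Check via Clairaut: cos φ_max = |cos φ₁| · sin C = cos(20.0°)·sin(61.5°) ≈ 0.826, again giving ≈ 34.3°.

≈ 34°N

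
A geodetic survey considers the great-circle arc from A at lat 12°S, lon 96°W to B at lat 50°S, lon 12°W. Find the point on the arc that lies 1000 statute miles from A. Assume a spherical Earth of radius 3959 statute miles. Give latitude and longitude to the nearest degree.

Write both endpoints as unit vectors p₁, p₂ with components (cos φ cos λ, cos φ sin λ, sin φ).
The central angle between the endpoints is δ = arccos(p₁·p₂) ≈ 1.344 rad (77.0°). The total great-circle distance is δ·R ≈ 1.344 × 3959 ≈ 5320 mi, so the target fraction is f = 1000/5320 ≈ 0.188.
Interpolate at f ≈ 0.188 with slerp weights a = sin((1−f)δ)/sin δ ≈ 0.911, b = sin(fδ)/sin δ ≈ 0.256.
p = a·p₁ + b·p₂ ≈ (0.068, -0.920, -0.386); φ = arcsin(p_z) ≈ -22.69°, λ = atan2(p_y, p_x) ≈ -85.76°.

≈ lat 23°S, lon 86°W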